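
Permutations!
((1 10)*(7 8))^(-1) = (1 10)(7 8)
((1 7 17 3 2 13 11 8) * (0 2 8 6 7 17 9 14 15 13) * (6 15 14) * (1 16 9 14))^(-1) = ((0 2)(1 17 3 8 16 9 6 7 14)(11 15 13))^(-1) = (0 2)(1 14 7 6 9 16 8 3 17)(11 13 15)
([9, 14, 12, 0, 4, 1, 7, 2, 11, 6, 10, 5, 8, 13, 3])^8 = (0 5 2)(1 12 9)(3 11 7)(6 14 8)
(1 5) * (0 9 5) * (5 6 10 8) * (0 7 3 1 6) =(0 9)(1 7 3)(5 6 10 8) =[9, 7, 2, 1, 4, 6, 10, 3, 5, 0, 8]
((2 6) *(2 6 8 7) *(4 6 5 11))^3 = (4 11 5 6)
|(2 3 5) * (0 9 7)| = |(0 9 7)(2 3 5)| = 3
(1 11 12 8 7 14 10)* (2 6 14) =(1 11 12 8 7 2 6 14 10) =[0, 11, 6, 3, 4, 5, 14, 2, 7, 9, 1, 12, 8, 13, 10]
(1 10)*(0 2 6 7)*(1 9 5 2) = (0 1 10 9 5 2 6 7) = [1, 10, 6, 3, 4, 2, 7, 0, 8, 5, 9]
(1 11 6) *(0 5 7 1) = (0 5 7 1 11 6) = [5, 11, 2, 3, 4, 7, 0, 1, 8, 9, 10, 6]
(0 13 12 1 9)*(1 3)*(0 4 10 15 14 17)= [13, 9, 2, 1, 10, 5, 6, 7, 8, 4, 15, 11, 3, 12, 17, 14, 16, 0]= (0 13 12 3 1 9 4 10 15 14 17)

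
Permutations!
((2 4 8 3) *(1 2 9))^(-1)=(1 9 3 8 4 2)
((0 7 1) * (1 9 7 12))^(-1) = ((0 12 1)(7 9))^(-1) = (0 1 12)(7 9)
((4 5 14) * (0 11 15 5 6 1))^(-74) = (0 6 14 15)(1 4 5 11)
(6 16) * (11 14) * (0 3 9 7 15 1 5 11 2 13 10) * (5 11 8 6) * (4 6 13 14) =(0 3 9 7 15 1 11 4 6 16 5 8 13 10)(2 14) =[3, 11, 14, 9, 6, 8, 16, 15, 13, 7, 0, 4, 12, 10, 2, 1, 5]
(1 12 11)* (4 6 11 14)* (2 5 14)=(1 12 2 5 14 4 6 11)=[0, 12, 5, 3, 6, 14, 11, 7, 8, 9, 10, 1, 2, 13, 4]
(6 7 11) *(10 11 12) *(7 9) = (6 9 7 12 10 11) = [0, 1, 2, 3, 4, 5, 9, 12, 8, 7, 11, 6, 10]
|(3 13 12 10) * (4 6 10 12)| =5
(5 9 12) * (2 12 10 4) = (2 12 5 9 10 4) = [0, 1, 12, 3, 2, 9, 6, 7, 8, 10, 4, 11, 5]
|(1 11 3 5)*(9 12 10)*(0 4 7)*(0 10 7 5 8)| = 28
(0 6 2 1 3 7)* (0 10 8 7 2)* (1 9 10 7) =(0 6)(1 3 2 9 10 8) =[6, 3, 9, 2, 4, 5, 0, 7, 1, 10, 8]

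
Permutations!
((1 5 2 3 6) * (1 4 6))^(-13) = (1 3 2 5)(4 6)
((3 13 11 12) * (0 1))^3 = (0 1)(3 12 11 13)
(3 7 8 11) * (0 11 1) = (0 11 3 7 8 1) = [11, 0, 2, 7, 4, 5, 6, 8, 1, 9, 10, 3]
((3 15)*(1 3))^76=(1 3 15)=((1 3 15))^76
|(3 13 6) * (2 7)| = 6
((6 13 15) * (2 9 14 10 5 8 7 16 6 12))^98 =(2 14 5 7 6 15)(8 16 13 12 9 10) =((2 9 14 10 5 8 7 16 6 13 15 12))^98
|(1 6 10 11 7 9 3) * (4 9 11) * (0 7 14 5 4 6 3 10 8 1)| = 12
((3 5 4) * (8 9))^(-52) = ((3 5 4)(8 9))^(-52) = (9)(3 4 5)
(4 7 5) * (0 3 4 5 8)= [3, 1, 2, 4, 7, 5, 6, 8, 0]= (0 3 4 7 8)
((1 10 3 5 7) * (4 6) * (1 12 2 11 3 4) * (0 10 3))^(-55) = ((0 10 4 6 1 3 5 7 12 2 11))^(-55) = (12)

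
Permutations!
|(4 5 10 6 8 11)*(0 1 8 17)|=|(0 1 8 11 4 5 10 6 17)|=9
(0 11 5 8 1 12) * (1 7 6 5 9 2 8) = (0 11 9 2 8 7 6 5 1 12) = [11, 12, 8, 3, 4, 1, 5, 6, 7, 2, 10, 9, 0]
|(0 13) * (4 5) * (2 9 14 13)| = |(0 2 9 14 13)(4 5)| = 10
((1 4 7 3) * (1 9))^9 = ((1 4 7 3 9))^9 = (1 9 3 7 4)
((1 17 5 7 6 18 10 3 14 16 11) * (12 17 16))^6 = (3 6 17)(5 14 18)(7 12 10)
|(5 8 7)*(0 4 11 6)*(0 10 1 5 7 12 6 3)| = |(0 4 11 3)(1 5 8 12 6 10)| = 12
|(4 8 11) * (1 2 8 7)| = 6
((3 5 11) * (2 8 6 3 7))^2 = (2 6 5 7 8 3 11)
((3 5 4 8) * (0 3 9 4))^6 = (9)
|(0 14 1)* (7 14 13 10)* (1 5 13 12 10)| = |(0 12 10 7 14 5 13 1)| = 8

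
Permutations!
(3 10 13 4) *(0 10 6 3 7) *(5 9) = (0 10 13 4 7)(3 6)(5 9) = [10, 1, 2, 6, 7, 9, 3, 0, 8, 5, 13, 11, 12, 4]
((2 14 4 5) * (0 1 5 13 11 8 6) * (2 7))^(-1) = (0 6 8 11 13 4 14 2 7 5 1)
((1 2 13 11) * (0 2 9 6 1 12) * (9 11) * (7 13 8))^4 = (0 13 11 8 6)(1 2 9 12 7)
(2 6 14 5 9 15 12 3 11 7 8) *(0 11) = (0 11 7 8 2 6 14 5 9 15 12 3) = [11, 1, 6, 0, 4, 9, 14, 8, 2, 15, 10, 7, 3, 13, 5, 12]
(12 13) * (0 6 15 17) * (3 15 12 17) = (0 6 12 13 17)(3 15) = [6, 1, 2, 15, 4, 5, 12, 7, 8, 9, 10, 11, 13, 17, 14, 3, 16, 0]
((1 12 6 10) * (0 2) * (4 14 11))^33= ((0 2)(1 12 6 10)(4 14 11))^33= (14)(0 2)(1 12 6 10)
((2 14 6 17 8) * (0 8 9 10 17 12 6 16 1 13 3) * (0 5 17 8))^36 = ((1 13 3 5 17 9 10 8 2 14 16)(6 12))^36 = (1 5 10 14 13 17 8 16 3 9 2)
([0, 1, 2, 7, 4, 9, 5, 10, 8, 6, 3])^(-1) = (3 10 7)(5 6 9)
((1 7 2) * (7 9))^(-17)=((1 9 7 2))^(-17)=(1 2 7 9)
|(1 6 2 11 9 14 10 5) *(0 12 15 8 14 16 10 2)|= 13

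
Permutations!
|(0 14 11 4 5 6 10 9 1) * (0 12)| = |(0 14 11 4 5 6 10 9 1 12)| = 10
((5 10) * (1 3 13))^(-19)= (1 13 3)(5 10)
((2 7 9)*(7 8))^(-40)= ((2 8 7 9))^(-40)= (9)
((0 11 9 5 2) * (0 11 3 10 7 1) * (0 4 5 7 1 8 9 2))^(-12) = (11)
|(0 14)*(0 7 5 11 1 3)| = 7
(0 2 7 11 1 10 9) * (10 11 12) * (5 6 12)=(0 2 7 5 6 12 10 9)(1 11)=[2, 11, 7, 3, 4, 6, 12, 5, 8, 0, 9, 1, 10]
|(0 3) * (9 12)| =|(0 3)(9 12)| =2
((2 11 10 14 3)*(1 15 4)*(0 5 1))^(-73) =(0 1 4 5 15)(2 10 3 11 14)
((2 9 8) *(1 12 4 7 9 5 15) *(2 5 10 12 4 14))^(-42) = (15)(2 12)(10 14)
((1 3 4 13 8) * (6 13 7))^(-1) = (1 8 13 6 7 4 3)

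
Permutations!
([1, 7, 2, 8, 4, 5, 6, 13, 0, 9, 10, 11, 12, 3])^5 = [8, 0, 2, 13, 4, 5, 6, 1, 3, 9, 10, 11, 12, 7]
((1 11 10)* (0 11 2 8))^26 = ((0 11 10 1 2 8))^26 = (0 10 2)(1 8 11)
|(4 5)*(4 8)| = 3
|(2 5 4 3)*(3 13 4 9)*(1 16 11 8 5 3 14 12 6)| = |(1 16 11 8 5 9 14 12 6)(2 3)(4 13)| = 18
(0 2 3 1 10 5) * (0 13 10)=(0 2 3 1)(5 13 10)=[2, 0, 3, 1, 4, 13, 6, 7, 8, 9, 5, 11, 12, 10]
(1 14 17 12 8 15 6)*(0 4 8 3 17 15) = (0 4 8)(1 14 15 6)(3 17 12) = [4, 14, 2, 17, 8, 5, 1, 7, 0, 9, 10, 11, 3, 13, 15, 6, 16, 12]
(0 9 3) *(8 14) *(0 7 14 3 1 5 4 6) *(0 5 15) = [9, 15, 2, 7, 6, 4, 5, 14, 3, 1, 10, 11, 12, 13, 8, 0] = (0 9 1 15)(3 7 14 8)(4 6 5)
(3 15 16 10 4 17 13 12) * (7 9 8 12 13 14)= (3 15 16 10 4 17 14 7 9 8 12)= [0, 1, 2, 15, 17, 5, 6, 9, 12, 8, 4, 11, 3, 13, 7, 16, 10, 14]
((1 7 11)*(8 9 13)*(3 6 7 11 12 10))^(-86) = ((1 11)(3 6 7 12 10)(8 9 13))^(-86) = (3 10 12 7 6)(8 9 13)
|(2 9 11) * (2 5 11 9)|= 2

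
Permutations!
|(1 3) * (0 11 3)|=4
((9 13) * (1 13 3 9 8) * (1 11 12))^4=((1 13 8 11 12)(3 9))^4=(1 12 11 8 13)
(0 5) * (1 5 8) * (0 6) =(0 8 1 5 6) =[8, 5, 2, 3, 4, 6, 0, 7, 1]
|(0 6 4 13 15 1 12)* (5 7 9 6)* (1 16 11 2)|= |(0 5 7 9 6 4 13 15 16 11 2 1 12)|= 13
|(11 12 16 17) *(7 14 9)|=|(7 14 9)(11 12 16 17)|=12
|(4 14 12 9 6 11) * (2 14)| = |(2 14 12 9 6 11 4)| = 7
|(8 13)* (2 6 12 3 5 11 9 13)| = |(2 6 12 3 5 11 9 13 8)| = 9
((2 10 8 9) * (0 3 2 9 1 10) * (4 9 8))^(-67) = ((0 3 2)(1 10 4 9 8))^(-67) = (0 2 3)(1 9 10 8 4)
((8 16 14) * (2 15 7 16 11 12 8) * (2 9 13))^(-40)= ((2 15 7 16 14 9 13)(8 11 12))^(-40)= (2 7 14 13 15 16 9)(8 12 11)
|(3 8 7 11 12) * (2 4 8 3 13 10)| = |(2 4 8 7 11 12 13 10)| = 8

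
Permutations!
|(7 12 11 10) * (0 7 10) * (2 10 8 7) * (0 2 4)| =6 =|(0 4)(2 10 8 7 12 11)|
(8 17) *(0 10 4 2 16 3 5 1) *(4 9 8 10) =(0 4 2 16 3 5 1)(8 17 10 9) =[4, 0, 16, 5, 2, 1, 6, 7, 17, 8, 9, 11, 12, 13, 14, 15, 3, 10]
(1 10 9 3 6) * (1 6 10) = (3 10 9) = [0, 1, 2, 10, 4, 5, 6, 7, 8, 3, 9]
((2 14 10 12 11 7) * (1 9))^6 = (14)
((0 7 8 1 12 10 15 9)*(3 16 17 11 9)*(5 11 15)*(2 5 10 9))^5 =(0 9 12 1 8 7)(2 11 5)(3 16 17 15)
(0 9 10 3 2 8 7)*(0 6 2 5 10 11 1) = (0 9 11 1)(2 8 7 6)(3 5 10) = [9, 0, 8, 5, 4, 10, 2, 6, 7, 11, 3, 1]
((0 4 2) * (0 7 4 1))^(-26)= (2 7 4)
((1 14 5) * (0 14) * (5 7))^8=(0 5 14 1 7)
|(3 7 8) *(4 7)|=|(3 4 7 8)|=4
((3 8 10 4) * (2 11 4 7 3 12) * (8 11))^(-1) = (2 12 4 11 3 7 10 8)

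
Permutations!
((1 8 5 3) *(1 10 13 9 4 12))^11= ((1 8 5 3 10 13 9 4 12))^11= (1 5 10 9 12 8 3 13 4)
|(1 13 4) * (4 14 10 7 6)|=|(1 13 14 10 7 6 4)|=7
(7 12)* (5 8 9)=(5 8 9)(7 12)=[0, 1, 2, 3, 4, 8, 6, 12, 9, 5, 10, 11, 7]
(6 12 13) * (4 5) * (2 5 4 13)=(2 5 13 6 12)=[0, 1, 5, 3, 4, 13, 12, 7, 8, 9, 10, 11, 2, 6]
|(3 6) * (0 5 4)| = |(0 5 4)(3 6)| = 6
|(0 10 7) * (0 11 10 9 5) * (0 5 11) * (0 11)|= 6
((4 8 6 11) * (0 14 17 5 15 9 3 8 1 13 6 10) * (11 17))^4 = ((0 14 11 4 1 13 6 17 5 15 9 3 8 10))^4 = (0 1 5 8 11 6 9)(3 14 13 15 10 4 17)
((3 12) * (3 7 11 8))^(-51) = (3 8 11 7 12)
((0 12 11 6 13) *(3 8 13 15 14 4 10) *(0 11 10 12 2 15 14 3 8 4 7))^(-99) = (0 12 6 15 8 7 4 11 2 10 14 3 13)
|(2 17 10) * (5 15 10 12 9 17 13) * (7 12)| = |(2 13 5 15 10)(7 12 9 17)| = 20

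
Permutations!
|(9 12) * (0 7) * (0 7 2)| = 2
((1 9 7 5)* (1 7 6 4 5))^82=(1 5 6)(4 9 7)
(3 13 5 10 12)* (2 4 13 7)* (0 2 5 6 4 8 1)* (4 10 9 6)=(0 2 8 1)(3 7 5 9 6 10 12)(4 13)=[2, 0, 8, 7, 13, 9, 10, 5, 1, 6, 12, 11, 3, 4]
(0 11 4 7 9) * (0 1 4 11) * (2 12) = [0, 4, 12, 3, 7, 5, 6, 9, 8, 1, 10, 11, 2] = (1 4 7 9)(2 12)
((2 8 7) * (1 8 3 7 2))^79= (1 7 3 2 8)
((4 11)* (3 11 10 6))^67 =(3 4 6 11 10)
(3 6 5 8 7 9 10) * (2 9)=(2 9 10 3 6 5 8 7)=[0, 1, 9, 6, 4, 8, 5, 2, 7, 10, 3]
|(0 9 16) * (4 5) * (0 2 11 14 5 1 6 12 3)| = |(0 9 16 2 11 14 5 4 1 6 12 3)| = 12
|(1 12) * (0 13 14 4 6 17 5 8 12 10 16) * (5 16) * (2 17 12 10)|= |(0 13 14 4 6 12 1 2 17 16)(5 8 10)|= 30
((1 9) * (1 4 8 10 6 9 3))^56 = ((1 3)(4 8 10 6 9))^56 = (4 8 10 6 9)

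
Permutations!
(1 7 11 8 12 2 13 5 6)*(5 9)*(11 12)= (1 7 12 2 13 9 5 6)(8 11)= [0, 7, 13, 3, 4, 6, 1, 12, 11, 5, 10, 8, 2, 9]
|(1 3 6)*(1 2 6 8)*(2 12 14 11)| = |(1 3 8)(2 6 12 14 11)| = 15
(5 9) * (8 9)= (5 8 9)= [0, 1, 2, 3, 4, 8, 6, 7, 9, 5]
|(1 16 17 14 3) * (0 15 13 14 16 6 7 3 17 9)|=28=|(0 15 13 14 17 16 9)(1 6 7 3)|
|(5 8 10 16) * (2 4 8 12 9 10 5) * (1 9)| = |(1 9 10 16 2 4 8 5 12)| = 9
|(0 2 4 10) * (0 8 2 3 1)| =|(0 3 1)(2 4 10 8)| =12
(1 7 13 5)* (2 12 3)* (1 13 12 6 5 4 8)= (1 7 12 3 2 6 5 13 4 8)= [0, 7, 6, 2, 8, 13, 5, 12, 1, 9, 10, 11, 3, 4]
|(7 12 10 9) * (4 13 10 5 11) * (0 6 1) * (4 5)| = 6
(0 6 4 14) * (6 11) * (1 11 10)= (0 10 1 11 6 4 14)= [10, 11, 2, 3, 14, 5, 4, 7, 8, 9, 1, 6, 12, 13, 0]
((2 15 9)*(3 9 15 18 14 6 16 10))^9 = ((2 18 14 6 16 10 3 9))^9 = (2 18 14 6 16 10 3 9)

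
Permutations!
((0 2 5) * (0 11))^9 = (0 2 5 11)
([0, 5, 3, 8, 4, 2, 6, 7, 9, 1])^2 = [0, 2, 8, 9, 4, 3, 6, 7, 1, 5]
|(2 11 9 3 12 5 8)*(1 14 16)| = 21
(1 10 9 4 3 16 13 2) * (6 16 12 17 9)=(1 10 6 16 13 2)(3 12 17 9 4)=[0, 10, 1, 12, 3, 5, 16, 7, 8, 4, 6, 11, 17, 2, 14, 15, 13, 9]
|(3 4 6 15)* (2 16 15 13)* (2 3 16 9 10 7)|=4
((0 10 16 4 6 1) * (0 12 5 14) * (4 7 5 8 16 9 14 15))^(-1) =((0 10 9 14)(1 12 8 16 7 5 15 4 6))^(-1) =(0 14 9 10)(1 6 4 15 5 7 16 8 12)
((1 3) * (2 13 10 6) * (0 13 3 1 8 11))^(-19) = (0 3 10 11 2 13 8 6)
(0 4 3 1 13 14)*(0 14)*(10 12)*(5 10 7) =(14)(0 4 3 1 13)(5 10 12 7) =[4, 13, 2, 1, 3, 10, 6, 5, 8, 9, 12, 11, 7, 0, 14]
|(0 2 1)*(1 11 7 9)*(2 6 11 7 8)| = 8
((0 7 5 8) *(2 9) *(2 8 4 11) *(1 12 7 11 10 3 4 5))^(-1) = (0 8 9 2 11)(1 7 12)(3 10 4) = ((0 11 2 9 8)(1 12 7)(3 4 10))^(-1)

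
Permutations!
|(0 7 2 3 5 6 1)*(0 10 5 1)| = 8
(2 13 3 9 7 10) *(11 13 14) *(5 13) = (2 14 11 5 13 3 9 7 10) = [0, 1, 14, 9, 4, 13, 6, 10, 8, 7, 2, 5, 12, 3, 11]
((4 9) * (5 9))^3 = (9)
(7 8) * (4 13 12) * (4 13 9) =[0, 1, 2, 3, 9, 5, 6, 8, 7, 4, 10, 11, 13, 12] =(4 9)(7 8)(12 13)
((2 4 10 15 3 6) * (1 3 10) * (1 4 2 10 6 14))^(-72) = ((1 3 14)(6 10 15))^(-72) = (15)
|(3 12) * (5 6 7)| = 6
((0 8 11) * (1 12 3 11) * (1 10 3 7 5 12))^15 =((0 8 10 3 11)(5 12 7))^15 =(12)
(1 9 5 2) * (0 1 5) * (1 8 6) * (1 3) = (0 8 6 3 1 9)(2 5) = [8, 9, 5, 1, 4, 2, 3, 7, 6, 0]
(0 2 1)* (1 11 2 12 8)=(0 12 8 1)(2 11)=[12, 0, 11, 3, 4, 5, 6, 7, 1, 9, 10, 2, 8]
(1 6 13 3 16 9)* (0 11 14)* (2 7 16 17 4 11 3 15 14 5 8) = (0 3 17 4 11 5 8 2 7 16 9 1 6 13 15 14) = [3, 6, 7, 17, 11, 8, 13, 16, 2, 1, 10, 5, 12, 15, 0, 14, 9, 4]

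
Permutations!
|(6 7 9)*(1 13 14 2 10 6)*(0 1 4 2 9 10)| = 21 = |(0 1 13 14 9 4 2)(6 7 10)|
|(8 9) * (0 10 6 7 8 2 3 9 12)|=|(0 10 6 7 8 12)(2 3 9)|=6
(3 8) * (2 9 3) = [0, 1, 9, 8, 4, 5, 6, 7, 2, 3] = (2 9 3 8)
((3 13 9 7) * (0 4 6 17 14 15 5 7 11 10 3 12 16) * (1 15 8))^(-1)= (0 16 12 7 5 15 1 8 14 17 6 4)(3 10 11 9 13)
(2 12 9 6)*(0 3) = (0 3)(2 12 9 6) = [3, 1, 12, 0, 4, 5, 2, 7, 8, 6, 10, 11, 9]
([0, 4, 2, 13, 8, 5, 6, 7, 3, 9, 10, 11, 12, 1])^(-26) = (1 13 3 8 4)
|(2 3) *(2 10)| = |(2 3 10)| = 3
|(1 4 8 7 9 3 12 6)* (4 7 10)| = 6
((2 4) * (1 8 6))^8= (1 6 8)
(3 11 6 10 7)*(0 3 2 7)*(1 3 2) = (0 2 7 1 3 11 6 10) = [2, 3, 7, 11, 4, 5, 10, 1, 8, 9, 0, 6]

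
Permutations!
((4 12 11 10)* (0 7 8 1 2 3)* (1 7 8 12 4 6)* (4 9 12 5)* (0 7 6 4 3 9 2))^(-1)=((0 8 6 1)(2 9 12 11 10 4)(3 7 5))^(-1)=(0 1 6 8)(2 4 10 11 12 9)(3 5 7)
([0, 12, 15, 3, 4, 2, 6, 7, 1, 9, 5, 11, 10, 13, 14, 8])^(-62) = [0, 12, 15, 3, 4, 2, 6, 7, 1, 9, 5, 11, 10, 13, 14, 8]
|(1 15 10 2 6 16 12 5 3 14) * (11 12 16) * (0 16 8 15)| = |(0 16 8 15 10 2 6 11 12 5 3 14 1)| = 13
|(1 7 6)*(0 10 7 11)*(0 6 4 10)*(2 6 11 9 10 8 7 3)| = |(11)(1 9 10 3 2 6)(4 8 7)| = 6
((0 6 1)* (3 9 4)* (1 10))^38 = (0 10)(1 6)(3 4 9)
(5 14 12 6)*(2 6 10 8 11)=[0, 1, 6, 3, 4, 14, 5, 7, 11, 9, 8, 2, 10, 13, 12]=(2 6 5 14 12 10 8 11)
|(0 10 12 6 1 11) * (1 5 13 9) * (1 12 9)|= |(0 10 9 12 6 5 13 1 11)|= 9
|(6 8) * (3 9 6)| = |(3 9 6 8)| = 4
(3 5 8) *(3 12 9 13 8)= (3 5)(8 12 9 13)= [0, 1, 2, 5, 4, 3, 6, 7, 12, 13, 10, 11, 9, 8]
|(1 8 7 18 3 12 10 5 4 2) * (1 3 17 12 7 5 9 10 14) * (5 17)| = 30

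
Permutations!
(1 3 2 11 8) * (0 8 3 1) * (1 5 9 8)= (0 1 5 9 8)(2 11 3)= [1, 5, 11, 2, 4, 9, 6, 7, 0, 8, 10, 3]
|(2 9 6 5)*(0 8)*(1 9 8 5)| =|(0 5 2 8)(1 9 6)| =12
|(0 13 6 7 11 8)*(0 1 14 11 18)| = 20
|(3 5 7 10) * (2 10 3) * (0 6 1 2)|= 15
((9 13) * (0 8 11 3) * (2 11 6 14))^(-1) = ((0 8 6 14 2 11 3)(9 13))^(-1) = (0 3 11 2 14 6 8)(9 13)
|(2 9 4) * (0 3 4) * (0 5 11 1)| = 8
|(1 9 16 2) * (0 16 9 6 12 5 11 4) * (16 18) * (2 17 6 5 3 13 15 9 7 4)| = |(0 18 16 17 6 12 3 13 15 9 7 4)(1 5 11 2)| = 12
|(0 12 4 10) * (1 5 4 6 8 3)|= |(0 12 6 8 3 1 5 4 10)|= 9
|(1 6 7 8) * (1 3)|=5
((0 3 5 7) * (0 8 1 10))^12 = ((0 3 5 7 8 1 10))^12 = (0 1 7 3 10 8 5)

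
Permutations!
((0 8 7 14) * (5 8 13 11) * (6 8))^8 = (14)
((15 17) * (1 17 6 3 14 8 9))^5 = (1 14 15 9 3 17 8 6)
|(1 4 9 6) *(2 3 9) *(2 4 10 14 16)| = |(1 10 14 16 2 3 9 6)| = 8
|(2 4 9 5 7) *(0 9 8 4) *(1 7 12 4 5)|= 20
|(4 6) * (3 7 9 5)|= 4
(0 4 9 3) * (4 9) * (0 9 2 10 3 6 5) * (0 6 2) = (2 10 3 9)(5 6) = [0, 1, 10, 9, 4, 6, 5, 7, 8, 2, 3]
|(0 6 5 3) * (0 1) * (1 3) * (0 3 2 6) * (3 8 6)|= 4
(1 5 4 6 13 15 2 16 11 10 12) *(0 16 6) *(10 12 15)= (0 16 11 12 1 5 4)(2 6 13 10 15)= [16, 5, 6, 3, 0, 4, 13, 7, 8, 9, 15, 12, 1, 10, 14, 2, 11]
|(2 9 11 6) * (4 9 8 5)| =|(2 8 5 4 9 11 6)| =7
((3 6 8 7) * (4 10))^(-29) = (3 7 8 6)(4 10)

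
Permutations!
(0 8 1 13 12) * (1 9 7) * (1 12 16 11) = (0 8 9 7 12)(1 13 16 11) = [8, 13, 2, 3, 4, 5, 6, 12, 9, 7, 10, 1, 0, 16, 14, 15, 11]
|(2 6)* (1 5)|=2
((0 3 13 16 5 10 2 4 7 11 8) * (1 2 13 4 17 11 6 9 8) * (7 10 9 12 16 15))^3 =(0 10 7 16 8 4 15 12 9 3 13 6 5)(1 11 17 2) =((0 3 4 10 13 15 7 6 12 16 5 9 8)(1 2 17 11))^3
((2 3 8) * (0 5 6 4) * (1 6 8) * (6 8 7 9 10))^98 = ((0 5 7 9 10 6 4)(1 8 2 3))^98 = (10)(1 2)(3 8)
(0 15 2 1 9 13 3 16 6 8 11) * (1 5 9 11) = (0 15 2 5 9 13 3 16 6 8 1 11) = [15, 11, 5, 16, 4, 9, 8, 7, 1, 13, 10, 0, 12, 3, 14, 2, 6]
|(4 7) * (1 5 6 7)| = |(1 5 6 7 4)| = 5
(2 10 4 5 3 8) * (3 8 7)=(2 10 4 5 8)(3 7)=[0, 1, 10, 7, 5, 8, 6, 3, 2, 9, 4]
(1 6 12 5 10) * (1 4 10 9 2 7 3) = (1 6 12 5 9 2 7 3)(4 10) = [0, 6, 7, 1, 10, 9, 12, 3, 8, 2, 4, 11, 5]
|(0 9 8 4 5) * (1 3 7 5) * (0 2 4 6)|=12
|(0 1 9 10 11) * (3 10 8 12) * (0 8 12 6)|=9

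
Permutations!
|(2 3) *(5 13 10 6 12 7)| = |(2 3)(5 13 10 6 12 7)| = 6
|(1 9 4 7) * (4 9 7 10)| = |(1 7)(4 10)| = 2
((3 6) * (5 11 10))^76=((3 6)(5 11 10))^76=(5 11 10)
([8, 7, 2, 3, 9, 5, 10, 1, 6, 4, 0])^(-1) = (0 10 6 8)(1 7)(4 9)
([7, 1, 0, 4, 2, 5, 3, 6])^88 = [4, 1, 3, 7, 6, 5, 0, 2]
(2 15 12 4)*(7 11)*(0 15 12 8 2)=[15, 1, 12, 3, 0, 5, 6, 11, 2, 9, 10, 7, 4, 13, 14, 8]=(0 15 8 2 12 4)(7 11)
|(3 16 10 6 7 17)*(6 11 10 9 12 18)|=|(3 16 9 12 18 6 7 17)(10 11)|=8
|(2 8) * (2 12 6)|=|(2 8 12 6)|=4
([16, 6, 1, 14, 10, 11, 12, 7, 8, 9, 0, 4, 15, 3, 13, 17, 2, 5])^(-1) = [10, 2, 16, 13, 11, 17, 1, 7, 8, 9, 4, 5, 6, 14, 3, 12, 0, 15]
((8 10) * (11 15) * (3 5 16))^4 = ((3 5 16)(8 10)(11 15))^4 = (3 5 16)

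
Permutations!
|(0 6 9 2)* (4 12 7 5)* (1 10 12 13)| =|(0 6 9 2)(1 10 12 7 5 4 13)| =28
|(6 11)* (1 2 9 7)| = 4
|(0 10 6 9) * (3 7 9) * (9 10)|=4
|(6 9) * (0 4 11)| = 6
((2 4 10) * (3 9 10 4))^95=((2 3 9 10))^95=(2 10 9 3)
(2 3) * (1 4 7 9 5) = (1 4 7 9 5)(2 3) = [0, 4, 3, 2, 7, 1, 6, 9, 8, 5]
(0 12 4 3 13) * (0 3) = [12, 1, 2, 13, 0, 5, 6, 7, 8, 9, 10, 11, 4, 3] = (0 12 4)(3 13)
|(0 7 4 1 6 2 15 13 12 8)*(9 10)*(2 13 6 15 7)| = 10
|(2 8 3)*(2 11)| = |(2 8 3 11)| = 4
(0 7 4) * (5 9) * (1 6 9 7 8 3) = (0 8 3 1 6 9 5 7 4) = [8, 6, 2, 1, 0, 7, 9, 4, 3, 5]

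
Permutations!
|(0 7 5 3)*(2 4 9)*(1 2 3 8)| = |(0 7 5 8 1 2 4 9 3)| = 9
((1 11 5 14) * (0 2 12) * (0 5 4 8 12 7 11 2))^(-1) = ((1 2 7 11 4 8 12 5 14))^(-1) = (1 14 5 12 8 4 11 7 2)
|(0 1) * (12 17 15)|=6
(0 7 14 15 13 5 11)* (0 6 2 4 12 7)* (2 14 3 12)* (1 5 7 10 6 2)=(1 5 11 2 4)(3 12 10 6 14 15 13 7)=[0, 5, 4, 12, 1, 11, 14, 3, 8, 9, 6, 2, 10, 7, 15, 13]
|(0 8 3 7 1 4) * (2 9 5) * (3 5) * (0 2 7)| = 9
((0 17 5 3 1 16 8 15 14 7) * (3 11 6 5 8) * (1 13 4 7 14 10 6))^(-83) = ((0 17 8 15 10 6 5 11 1 16 3 13 4 7))^(-83) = (0 17 8 15 10 6 5 11 1 16 3 13 4 7)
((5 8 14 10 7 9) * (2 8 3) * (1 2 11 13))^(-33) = (14)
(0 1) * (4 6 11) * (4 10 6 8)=(0 1)(4 8)(6 11 10)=[1, 0, 2, 3, 8, 5, 11, 7, 4, 9, 6, 10]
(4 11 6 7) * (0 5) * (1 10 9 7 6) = [5, 10, 2, 3, 11, 0, 6, 4, 8, 7, 9, 1] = (0 5)(1 10 9 7 4 11)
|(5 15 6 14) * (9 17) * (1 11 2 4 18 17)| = |(1 11 2 4 18 17 9)(5 15 6 14)| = 28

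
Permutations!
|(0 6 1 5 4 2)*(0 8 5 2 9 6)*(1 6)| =6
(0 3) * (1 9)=(0 3)(1 9)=[3, 9, 2, 0, 4, 5, 6, 7, 8, 1]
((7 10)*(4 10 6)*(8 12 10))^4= (4 7 12)(6 10 8)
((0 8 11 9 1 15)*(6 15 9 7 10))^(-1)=((0 8 11 7 10 6 15)(1 9))^(-1)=(0 15 6 10 7 11 8)(1 9)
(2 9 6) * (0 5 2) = (0 5 2 9 6) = [5, 1, 9, 3, 4, 2, 0, 7, 8, 6]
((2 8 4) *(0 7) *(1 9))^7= (0 7)(1 9)(2 8 4)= ((0 7)(1 9)(2 8 4))^7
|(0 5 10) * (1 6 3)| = |(0 5 10)(1 6 3)| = 3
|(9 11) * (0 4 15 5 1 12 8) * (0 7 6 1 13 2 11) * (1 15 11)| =36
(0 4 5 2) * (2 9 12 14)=[4, 1, 0, 3, 5, 9, 6, 7, 8, 12, 10, 11, 14, 13, 2]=(0 4 5 9 12 14 2)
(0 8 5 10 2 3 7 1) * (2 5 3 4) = [8, 0, 4, 7, 2, 10, 6, 1, 3, 9, 5] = (0 8 3 7 1)(2 4)(5 10)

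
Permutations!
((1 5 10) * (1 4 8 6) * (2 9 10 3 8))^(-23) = (1 3 6 5 8)(2 9 10 4)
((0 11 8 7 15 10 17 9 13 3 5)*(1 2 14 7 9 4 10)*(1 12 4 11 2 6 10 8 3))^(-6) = (0 6 12 5 1 15 3 13 7 11 9 14 17 8 2 10 4)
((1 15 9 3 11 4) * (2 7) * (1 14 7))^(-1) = (1 2 7 14 4 11 3 9 15)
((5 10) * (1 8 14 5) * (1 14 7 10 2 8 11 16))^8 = (1 16 11)(2 7 14)(5 8 10)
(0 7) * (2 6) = [7, 1, 6, 3, 4, 5, 2, 0] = (0 7)(2 6)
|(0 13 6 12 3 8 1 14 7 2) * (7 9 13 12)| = |(0 12 3 8 1 14 9 13 6 7 2)| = 11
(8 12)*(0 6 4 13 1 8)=[6, 8, 2, 3, 13, 5, 4, 7, 12, 9, 10, 11, 0, 1]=(0 6 4 13 1 8 12)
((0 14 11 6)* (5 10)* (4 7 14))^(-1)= (0 6 11 14 7 4)(5 10)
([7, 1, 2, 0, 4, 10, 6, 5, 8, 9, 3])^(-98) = [5, 1, 2, 7, 4, 3, 6, 10, 8, 9, 0]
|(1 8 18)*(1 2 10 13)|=6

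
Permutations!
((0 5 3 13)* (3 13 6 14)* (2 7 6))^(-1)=((0 5 13)(2 7 6 14 3))^(-1)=(0 13 5)(2 3 14 6 7)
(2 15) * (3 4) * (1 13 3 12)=(1 13 3 4 12)(2 15)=[0, 13, 15, 4, 12, 5, 6, 7, 8, 9, 10, 11, 1, 3, 14, 2]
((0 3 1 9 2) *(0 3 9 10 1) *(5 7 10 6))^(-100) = ((0 9 2 3)(1 6 5 7 10))^(-100) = (10)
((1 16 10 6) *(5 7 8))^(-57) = ((1 16 10 6)(5 7 8))^(-57) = (1 6 10 16)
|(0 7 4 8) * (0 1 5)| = |(0 7 4 8 1 5)| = 6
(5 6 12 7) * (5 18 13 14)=[0, 1, 2, 3, 4, 6, 12, 18, 8, 9, 10, 11, 7, 14, 5, 15, 16, 17, 13]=(5 6 12 7 18 13 14)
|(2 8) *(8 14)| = 3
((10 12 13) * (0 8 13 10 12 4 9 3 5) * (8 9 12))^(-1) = ((0 9 3 5)(4 12 10)(8 13))^(-1) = (0 5 3 9)(4 10 12)(8 13)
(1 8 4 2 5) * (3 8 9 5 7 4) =(1 9 5)(2 7 4)(3 8) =[0, 9, 7, 8, 2, 1, 6, 4, 3, 5]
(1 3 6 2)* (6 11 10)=(1 3 11 10 6 2)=[0, 3, 1, 11, 4, 5, 2, 7, 8, 9, 6, 10]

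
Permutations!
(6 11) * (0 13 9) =(0 13 9)(6 11) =[13, 1, 2, 3, 4, 5, 11, 7, 8, 0, 10, 6, 12, 9]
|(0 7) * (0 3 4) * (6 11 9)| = |(0 7 3 4)(6 11 9)| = 12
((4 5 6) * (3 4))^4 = ((3 4 5 6))^4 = (6)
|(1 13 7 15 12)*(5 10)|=|(1 13 7 15 12)(5 10)|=10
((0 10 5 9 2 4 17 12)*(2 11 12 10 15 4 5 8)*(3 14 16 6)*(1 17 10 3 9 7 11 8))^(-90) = (0 2 14 4 7 6 1 12 8 3 15 5 16 10 11 9 17)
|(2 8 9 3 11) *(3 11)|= |(2 8 9 11)|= 4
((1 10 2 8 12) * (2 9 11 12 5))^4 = ((1 10 9 11 12)(2 8 5))^4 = (1 12 11 9 10)(2 8 5)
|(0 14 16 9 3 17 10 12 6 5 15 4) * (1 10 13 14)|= |(0 1 10 12 6 5 15 4)(3 17 13 14 16 9)|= 24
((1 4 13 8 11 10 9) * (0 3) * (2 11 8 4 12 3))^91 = (0 10 12 2 9 3 11 1)(4 13)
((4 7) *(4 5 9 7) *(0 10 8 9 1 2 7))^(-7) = (0 10 8 9)(1 2 7 5)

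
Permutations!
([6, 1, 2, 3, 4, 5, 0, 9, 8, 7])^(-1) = (0 6)(7 9)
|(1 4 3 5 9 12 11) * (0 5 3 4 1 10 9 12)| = |(0 5 12 11 10 9)| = 6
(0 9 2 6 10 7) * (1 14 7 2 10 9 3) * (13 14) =(0 3 1 13 14 7)(2 6 9 10) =[3, 13, 6, 1, 4, 5, 9, 0, 8, 10, 2, 11, 12, 14, 7]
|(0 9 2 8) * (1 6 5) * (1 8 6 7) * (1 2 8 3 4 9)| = 10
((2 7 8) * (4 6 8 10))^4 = ((2 7 10 4 6 8))^4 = (2 6 10)(4 7 8)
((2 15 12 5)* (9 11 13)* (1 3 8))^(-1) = ((1 3 8)(2 15 12 5)(9 11 13))^(-1) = (1 8 3)(2 5 12 15)(9 13 11)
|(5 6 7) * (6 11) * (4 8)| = |(4 8)(5 11 6 7)| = 4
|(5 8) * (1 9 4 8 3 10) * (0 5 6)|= 9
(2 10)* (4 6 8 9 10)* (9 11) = (2 4 6 8 11 9 10) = [0, 1, 4, 3, 6, 5, 8, 7, 11, 10, 2, 9]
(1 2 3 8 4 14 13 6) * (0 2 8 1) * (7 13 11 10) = (0 2 3 1 8 4 14 11 10 7 13 6) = [2, 8, 3, 1, 14, 5, 0, 13, 4, 9, 7, 10, 12, 6, 11]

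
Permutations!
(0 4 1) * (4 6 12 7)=(0 6 12 7 4 1)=[6, 0, 2, 3, 1, 5, 12, 4, 8, 9, 10, 11, 7]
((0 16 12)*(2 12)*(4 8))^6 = (0 2)(12 16)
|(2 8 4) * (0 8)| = |(0 8 4 2)| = 4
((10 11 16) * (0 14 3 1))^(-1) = ((0 14 3 1)(10 11 16))^(-1) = (0 1 3 14)(10 16 11)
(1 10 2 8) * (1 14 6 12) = [0, 10, 8, 3, 4, 5, 12, 7, 14, 9, 2, 11, 1, 13, 6] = (1 10 2 8 14 6 12)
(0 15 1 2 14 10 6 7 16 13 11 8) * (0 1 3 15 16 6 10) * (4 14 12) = (0 16 13 11 8 1 2 12 4 14)(3 15)(6 7) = [16, 2, 12, 15, 14, 5, 7, 6, 1, 9, 10, 8, 4, 11, 0, 3, 13]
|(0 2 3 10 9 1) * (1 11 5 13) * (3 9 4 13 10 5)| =10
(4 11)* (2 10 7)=(2 10 7)(4 11)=[0, 1, 10, 3, 11, 5, 6, 2, 8, 9, 7, 4]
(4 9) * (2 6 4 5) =(2 6 4 9 5) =[0, 1, 6, 3, 9, 2, 4, 7, 8, 5]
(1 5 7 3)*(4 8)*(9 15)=(1 5 7 3)(4 8)(9 15)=[0, 5, 2, 1, 8, 7, 6, 3, 4, 15, 10, 11, 12, 13, 14, 9]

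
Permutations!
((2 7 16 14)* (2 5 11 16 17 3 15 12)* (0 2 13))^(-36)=(0 3)(2 15)(7 12)(13 17)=((0 2 7 17 3 15 12 13)(5 11 16 14))^(-36)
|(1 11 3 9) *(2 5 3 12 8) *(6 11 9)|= 14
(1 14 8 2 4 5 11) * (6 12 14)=(1 6 12 14 8 2 4 5 11)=[0, 6, 4, 3, 5, 11, 12, 7, 2, 9, 10, 1, 14, 13, 8]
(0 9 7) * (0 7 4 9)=[0, 1, 2, 3, 9, 5, 6, 7, 8, 4]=(4 9)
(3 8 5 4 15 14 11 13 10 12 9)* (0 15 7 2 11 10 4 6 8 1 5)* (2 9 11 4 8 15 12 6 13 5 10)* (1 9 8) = (0 12 11 5 13 1 10 6 15 14 2 4 7 8)(3 9) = [12, 10, 4, 9, 7, 13, 15, 8, 0, 3, 6, 5, 11, 1, 2, 14]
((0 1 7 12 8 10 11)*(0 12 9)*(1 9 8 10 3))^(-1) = ((0 9)(1 7 8 3)(10 11 12))^(-1) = (0 9)(1 3 8 7)(10 12 11)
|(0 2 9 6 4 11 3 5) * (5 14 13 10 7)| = |(0 2 9 6 4 11 3 14 13 10 7 5)| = 12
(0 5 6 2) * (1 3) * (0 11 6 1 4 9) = [5, 3, 11, 4, 9, 1, 2, 7, 8, 0, 10, 6] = (0 5 1 3 4 9)(2 11 6)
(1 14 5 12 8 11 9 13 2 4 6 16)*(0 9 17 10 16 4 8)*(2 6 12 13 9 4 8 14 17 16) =(0 4 12)(1 17 10 2 14 5 13 6 8 11 16) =[4, 17, 14, 3, 12, 13, 8, 7, 11, 9, 2, 16, 0, 6, 5, 15, 1, 10]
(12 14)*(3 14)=[0, 1, 2, 14, 4, 5, 6, 7, 8, 9, 10, 11, 3, 13, 12]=(3 14 12)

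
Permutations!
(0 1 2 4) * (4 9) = (0 1 2 9 4) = [1, 2, 9, 3, 0, 5, 6, 7, 8, 4]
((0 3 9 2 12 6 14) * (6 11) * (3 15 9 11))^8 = ((0 15 9 2 12 3 11 6 14))^8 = (0 14 6 11 3 12 2 9 15)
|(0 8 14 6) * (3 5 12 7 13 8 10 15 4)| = 12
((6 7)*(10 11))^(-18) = ((6 7)(10 11))^(-18) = (11)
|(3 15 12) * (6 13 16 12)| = 6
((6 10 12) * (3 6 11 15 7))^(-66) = ((3 6 10 12 11 15 7))^(-66) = (3 11 6 15 10 7 12)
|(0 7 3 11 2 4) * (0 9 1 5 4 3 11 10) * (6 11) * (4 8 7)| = 12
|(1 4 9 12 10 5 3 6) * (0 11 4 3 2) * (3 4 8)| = |(0 11 8 3 6 1 4 9 12 10 5 2)| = 12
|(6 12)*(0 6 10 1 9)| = |(0 6 12 10 1 9)| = 6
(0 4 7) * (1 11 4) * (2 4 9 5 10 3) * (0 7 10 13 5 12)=(0 1 11 9 12)(2 4 10 3)(5 13)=[1, 11, 4, 2, 10, 13, 6, 7, 8, 12, 3, 9, 0, 5]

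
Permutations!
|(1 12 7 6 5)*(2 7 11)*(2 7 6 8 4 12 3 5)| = |(1 3 5)(2 6)(4 12 11 7 8)| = 30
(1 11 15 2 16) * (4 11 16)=(1 16)(2 4 11 15)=[0, 16, 4, 3, 11, 5, 6, 7, 8, 9, 10, 15, 12, 13, 14, 2, 1]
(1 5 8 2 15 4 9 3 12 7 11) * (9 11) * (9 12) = (1 5 8 2 15 4 11)(3 9)(7 12) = [0, 5, 15, 9, 11, 8, 6, 12, 2, 3, 10, 1, 7, 13, 14, 4]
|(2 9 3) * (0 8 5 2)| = |(0 8 5 2 9 3)| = 6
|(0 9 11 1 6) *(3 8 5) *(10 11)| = |(0 9 10 11 1 6)(3 8 5)| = 6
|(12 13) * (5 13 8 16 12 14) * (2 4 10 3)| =12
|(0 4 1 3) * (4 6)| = |(0 6 4 1 3)| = 5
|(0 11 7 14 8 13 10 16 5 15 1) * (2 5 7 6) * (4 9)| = |(0 11 6 2 5 15 1)(4 9)(7 14 8 13 10 16)| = 42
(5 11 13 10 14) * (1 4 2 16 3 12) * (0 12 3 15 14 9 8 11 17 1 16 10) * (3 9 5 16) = (0 12 3 9 8 11 13)(1 4 2 10 5 17)(14 16 15) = [12, 4, 10, 9, 2, 17, 6, 7, 11, 8, 5, 13, 3, 0, 16, 14, 15, 1]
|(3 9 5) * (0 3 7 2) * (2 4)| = |(0 3 9 5 7 4 2)| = 7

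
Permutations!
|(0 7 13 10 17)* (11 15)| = |(0 7 13 10 17)(11 15)| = 10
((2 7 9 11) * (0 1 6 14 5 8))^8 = (0 6 5)(1 14 8)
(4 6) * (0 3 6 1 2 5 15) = (0 3 6 4 1 2 5 15) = [3, 2, 5, 6, 1, 15, 4, 7, 8, 9, 10, 11, 12, 13, 14, 0]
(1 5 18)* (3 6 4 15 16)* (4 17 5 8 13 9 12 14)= (1 8 13 9 12 14 4 15 16 3 6 17 5 18)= [0, 8, 2, 6, 15, 18, 17, 7, 13, 12, 10, 11, 14, 9, 4, 16, 3, 5, 1]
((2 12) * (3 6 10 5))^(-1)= ((2 12)(3 6 10 5))^(-1)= (2 12)(3 5 10 6)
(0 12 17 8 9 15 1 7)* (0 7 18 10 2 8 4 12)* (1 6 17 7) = (1 18 10 2 8 9 15 6 17 4 12 7) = [0, 18, 8, 3, 12, 5, 17, 1, 9, 15, 2, 11, 7, 13, 14, 6, 16, 4, 10]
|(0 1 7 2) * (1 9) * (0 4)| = |(0 9 1 7 2 4)| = 6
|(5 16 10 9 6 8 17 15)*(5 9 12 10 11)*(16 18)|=20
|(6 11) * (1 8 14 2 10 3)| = 6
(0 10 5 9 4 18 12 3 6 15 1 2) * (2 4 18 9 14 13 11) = (0 10 5 14 13 11 2)(1 4 9 18 12 3 6 15) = [10, 4, 0, 6, 9, 14, 15, 7, 8, 18, 5, 2, 3, 11, 13, 1, 16, 17, 12]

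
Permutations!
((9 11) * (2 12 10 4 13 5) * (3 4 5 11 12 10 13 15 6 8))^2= ((2 10 5)(3 4 15 6 8)(9 12 13 11))^2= (2 5 10)(3 15 8 4 6)(9 13)(11 12)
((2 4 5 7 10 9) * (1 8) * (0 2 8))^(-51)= ((0 2 4 5 7 10 9 8 1))^(-51)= (0 5 9)(1 4 10)(2 7 8)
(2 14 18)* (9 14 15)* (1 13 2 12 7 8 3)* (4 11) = [0, 13, 15, 1, 11, 5, 6, 8, 3, 14, 10, 4, 7, 2, 18, 9, 16, 17, 12] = (1 13 2 15 9 14 18 12 7 8 3)(4 11)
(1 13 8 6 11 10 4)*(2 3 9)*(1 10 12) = [0, 13, 3, 9, 10, 5, 11, 7, 6, 2, 4, 12, 1, 8] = (1 13 8 6 11 12)(2 3 9)(4 10)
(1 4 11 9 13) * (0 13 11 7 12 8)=(0 13 1 4 7 12 8)(9 11)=[13, 4, 2, 3, 7, 5, 6, 12, 0, 11, 10, 9, 8, 1]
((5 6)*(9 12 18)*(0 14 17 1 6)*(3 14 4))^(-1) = (0 5 6 1 17 14 3 4)(9 18 12)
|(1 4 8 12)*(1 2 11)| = 6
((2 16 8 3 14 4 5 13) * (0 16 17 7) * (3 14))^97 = (0 2 4 16 17 5 8 7 13 14)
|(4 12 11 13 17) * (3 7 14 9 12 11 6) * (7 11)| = |(3 11 13 17 4 7 14 9 12 6)| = 10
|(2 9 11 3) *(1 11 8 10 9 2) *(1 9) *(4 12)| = 6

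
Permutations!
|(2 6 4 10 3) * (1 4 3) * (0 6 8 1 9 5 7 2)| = |(0 6 3)(1 4 10 9 5 7 2 8)| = 24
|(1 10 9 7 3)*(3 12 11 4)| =8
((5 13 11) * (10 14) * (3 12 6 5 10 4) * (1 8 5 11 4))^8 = ((1 8 5 13 4 3 12 6 11 10 14))^8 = (1 11 3 5 14 6 4 8 10 12 13)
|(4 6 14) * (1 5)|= 6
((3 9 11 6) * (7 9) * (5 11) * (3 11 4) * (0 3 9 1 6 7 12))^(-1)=(0 12 3)(1 7 11 6)(4 5 9)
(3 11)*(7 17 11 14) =(3 14 7 17 11) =[0, 1, 2, 14, 4, 5, 6, 17, 8, 9, 10, 3, 12, 13, 7, 15, 16, 11]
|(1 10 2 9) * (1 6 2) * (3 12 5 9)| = |(1 10)(2 3 12 5 9 6)| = 6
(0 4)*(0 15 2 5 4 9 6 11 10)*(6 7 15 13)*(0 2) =(0 9 7 15)(2 5 4 13 6 11 10) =[9, 1, 5, 3, 13, 4, 11, 15, 8, 7, 2, 10, 12, 6, 14, 0]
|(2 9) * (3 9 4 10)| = 5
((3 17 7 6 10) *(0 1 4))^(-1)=(0 4 1)(3 10 6 7 17)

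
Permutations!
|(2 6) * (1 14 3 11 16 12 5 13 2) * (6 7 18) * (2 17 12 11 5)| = |(1 14 3 5 13 17 12 2 7 18 6)(11 16)| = 22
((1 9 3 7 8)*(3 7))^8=((1 9 7 8))^8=(9)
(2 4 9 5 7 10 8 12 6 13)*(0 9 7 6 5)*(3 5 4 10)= (0 9)(2 10 8 12 4 7 3 5 6 13)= [9, 1, 10, 5, 7, 6, 13, 3, 12, 0, 8, 11, 4, 2]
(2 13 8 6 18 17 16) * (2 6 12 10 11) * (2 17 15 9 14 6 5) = (2 13 8 12 10 11 17 16 5)(6 18 15 9 14) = [0, 1, 13, 3, 4, 2, 18, 7, 12, 14, 11, 17, 10, 8, 6, 9, 5, 16, 15]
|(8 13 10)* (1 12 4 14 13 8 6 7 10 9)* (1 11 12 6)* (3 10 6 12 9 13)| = 6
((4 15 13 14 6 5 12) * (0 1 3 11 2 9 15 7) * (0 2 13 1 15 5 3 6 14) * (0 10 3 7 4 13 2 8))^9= ((0 15 1 6 7 8)(2 9 5 12 13 10 3 11))^9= (0 6)(1 8)(2 9 5 12 13 10 3 11)(7 15)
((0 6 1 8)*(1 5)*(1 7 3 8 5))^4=(0 7 6 3 1 8 5)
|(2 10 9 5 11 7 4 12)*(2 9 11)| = 8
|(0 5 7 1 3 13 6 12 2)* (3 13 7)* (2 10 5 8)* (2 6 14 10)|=|(0 8 6 12 2)(1 13 14 10 5 3 7)|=35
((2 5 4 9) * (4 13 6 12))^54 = (2 4 6 5 9 12 13)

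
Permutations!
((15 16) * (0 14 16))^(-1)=((0 14 16 15))^(-1)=(0 15 16 14)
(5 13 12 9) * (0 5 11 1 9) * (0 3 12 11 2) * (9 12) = (0 5 13 11 1 12 3 9 2) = [5, 12, 0, 9, 4, 13, 6, 7, 8, 2, 10, 1, 3, 11]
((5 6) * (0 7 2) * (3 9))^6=(9)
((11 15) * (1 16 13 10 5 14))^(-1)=(1 14 5 10 13 16)(11 15)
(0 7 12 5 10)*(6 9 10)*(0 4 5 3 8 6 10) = (0 7 12 3 8 6 9)(4 5 10) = [7, 1, 2, 8, 5, 10, 9, 12, 6, 0, 4, 11, 3]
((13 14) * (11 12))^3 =(11 12)(13 14)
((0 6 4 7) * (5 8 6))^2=((0 5 8 6 4 7))^2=(0 8 4)(5 6 7)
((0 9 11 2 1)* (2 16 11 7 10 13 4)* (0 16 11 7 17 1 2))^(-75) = (0 10 1)(4 7 17)(9 13 16)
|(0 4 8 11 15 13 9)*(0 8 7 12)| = 20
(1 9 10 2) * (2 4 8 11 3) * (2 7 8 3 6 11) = (1 9 10 4 3 7 8 2)(6 11) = [0, 9, 1, 7, 3, 5, 11, 8, 2, 10, 4, 6]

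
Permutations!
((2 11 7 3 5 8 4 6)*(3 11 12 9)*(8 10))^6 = ((2 12 9 3 5 10 8 4 6)(7 11))^6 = (2 8 3)(4 5 12)(6 10 9)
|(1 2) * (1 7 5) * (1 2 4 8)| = |(1 4 8)(2 7 5)| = 3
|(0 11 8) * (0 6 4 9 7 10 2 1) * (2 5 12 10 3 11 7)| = |(0 7 3 11 8 6 4 9 2 1)(5 12 10)| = 30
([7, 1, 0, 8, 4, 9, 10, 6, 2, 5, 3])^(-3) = [3, 1, 10, 7, 4, 9, 2, 8, 6, 5, 0]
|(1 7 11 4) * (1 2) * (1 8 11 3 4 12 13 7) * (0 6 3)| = |(0 6 3 4 2 8 11 12 13 7)| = 10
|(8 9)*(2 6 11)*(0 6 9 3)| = 7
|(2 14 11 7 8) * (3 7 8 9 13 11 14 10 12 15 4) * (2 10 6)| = 10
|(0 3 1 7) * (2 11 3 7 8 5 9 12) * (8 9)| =6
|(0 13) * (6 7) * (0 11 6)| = 5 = |(0 13 11 6 7)|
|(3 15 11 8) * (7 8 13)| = 6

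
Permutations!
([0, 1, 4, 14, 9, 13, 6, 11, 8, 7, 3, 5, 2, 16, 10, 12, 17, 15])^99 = (17)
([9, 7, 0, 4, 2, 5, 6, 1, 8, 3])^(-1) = (0 2 4 3 9)(1 7)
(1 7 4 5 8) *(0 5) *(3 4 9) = (0 5 8 1 7 9 3 4) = [5, 7, 2, 4, 0, 8, 6, 9, 1, 3]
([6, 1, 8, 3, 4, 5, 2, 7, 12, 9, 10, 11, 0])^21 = [6, 1, 8, 3, 4, 5, 2, 7, 12, 9, 10, 11, 0]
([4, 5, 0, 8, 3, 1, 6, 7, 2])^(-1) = [2, 5, 8, 4, 0, 1, 6, 7, 3]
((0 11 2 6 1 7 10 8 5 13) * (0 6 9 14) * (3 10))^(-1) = ((0 11 2 9 14)(1 7 3 10 8 5 13 6))^(-1) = (0 14 9 2 11)(1 6 13 5 8 10 3 7)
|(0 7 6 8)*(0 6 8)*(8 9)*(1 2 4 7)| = 8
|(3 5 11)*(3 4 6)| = 5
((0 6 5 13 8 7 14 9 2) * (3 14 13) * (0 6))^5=(2 9 14 3 5 6)(7 8 13)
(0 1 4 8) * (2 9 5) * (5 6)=(0 1 4 8)(2 9 6 5)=[1, 4, 9, 3, 8, 2, 5, 7, 0, 6]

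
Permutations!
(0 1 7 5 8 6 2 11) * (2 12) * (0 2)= (0 1 7 5 8 6 12)(2 11)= [1, 7, 11, 3, 4, 8, 12, 5, 6, 9, 10, 2, 0]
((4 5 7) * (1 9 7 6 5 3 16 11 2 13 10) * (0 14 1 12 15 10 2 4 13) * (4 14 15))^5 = ((0 15 10 12 4 3 16 11 14 1 9 7 13 2)(5 6))^5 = (0 3 9 15 16 7 10 11 13 12 14 2 4 1)(5 6)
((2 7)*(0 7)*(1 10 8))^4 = ((0 7 2)(1 10 8))^4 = (0 7 2)(1 10 8)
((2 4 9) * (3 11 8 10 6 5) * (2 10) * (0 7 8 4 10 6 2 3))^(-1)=((0 7 8 3 11 4 9 6 5)(2 10))^(-1)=(0 5 6 9 4 11 3 8 7)(2 10)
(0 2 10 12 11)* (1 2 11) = (0 11)(1 2 10 12) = [11, 2, 10, 3, 4, 5, 6, 7, 8, 9, 12, 0, 1]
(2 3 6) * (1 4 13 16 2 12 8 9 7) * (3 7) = [0, 4, 7, 6, 13, 5, 12, 1, 9, 3, 10, 11, 8, 16, 14, 15, 2] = (1 4 13 16 2 7)(3 6 12 8 9)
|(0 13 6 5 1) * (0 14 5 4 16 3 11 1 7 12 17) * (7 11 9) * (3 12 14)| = 7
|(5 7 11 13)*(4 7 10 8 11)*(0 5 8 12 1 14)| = 6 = |(0 5 10 12 1 14)(4 7)(8 11 13)|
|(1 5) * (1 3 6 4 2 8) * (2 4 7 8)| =|(1 5 3 6 7 8)| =6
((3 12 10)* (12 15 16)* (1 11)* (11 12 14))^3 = ((1 12 10 3 15 16 14 11))^3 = (1 3 14 12 15 11 10 16)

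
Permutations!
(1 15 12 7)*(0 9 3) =(0 9 3)(1 15 12 7) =[9, 15, 2, 0, 4, 5, 6, 1, 8, 3, 10, 11, 7, 13, 14, 12]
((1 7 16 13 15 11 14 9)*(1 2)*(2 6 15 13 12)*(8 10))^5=(16)(8 10)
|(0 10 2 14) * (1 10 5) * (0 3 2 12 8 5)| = |(1 10 12 8 5)(2 14 3)| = 15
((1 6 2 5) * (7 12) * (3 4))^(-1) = ((1 6 2 5)(3 4)(7 12))^(-1) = (1 5 2 6)(3 4)(7 12)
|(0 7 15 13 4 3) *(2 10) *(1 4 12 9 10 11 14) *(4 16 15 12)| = |(0 7 12 9 10 2 11 14 1 16 15 13 4 3)| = 14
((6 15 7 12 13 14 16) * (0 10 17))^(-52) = (0 17 10)(6 13 15 14 7 16 12)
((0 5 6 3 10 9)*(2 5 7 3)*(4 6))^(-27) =((0 7 3 10 9)(2 5 4 6))^(-27) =(0 10 7 9 3)(2 5 4 6)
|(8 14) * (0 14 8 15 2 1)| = |(0 14 15 2 1)| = 5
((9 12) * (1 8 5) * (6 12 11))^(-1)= (1 5 8)(6 11 9 12)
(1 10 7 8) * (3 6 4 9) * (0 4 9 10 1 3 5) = (0 4 10 7 8 3 6 9 5) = [4, 1, 2, 6, 10, 0, 9, 8, 3, 5, 7]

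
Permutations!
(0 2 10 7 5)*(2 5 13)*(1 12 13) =(0 5)(1 12 13 2 10 7) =[5, 12, 10, 3, 4, 0, 6, 1, 8, 9, 7, 11, 13, 2]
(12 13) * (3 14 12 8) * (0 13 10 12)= [13, 1, 2, 14, 4, 5, 6, 7, 3, 9, 12, 11, 10, 8, 0]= (0 13 8 3 14)(10 12)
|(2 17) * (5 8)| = 2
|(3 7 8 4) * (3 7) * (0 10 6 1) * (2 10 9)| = |(0 9 2 10 6 1)(4 7 8)| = 6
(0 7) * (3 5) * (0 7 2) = (7)(0 2)(3 5) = [2, 1, 0, 5, 4, 3, 6, 7]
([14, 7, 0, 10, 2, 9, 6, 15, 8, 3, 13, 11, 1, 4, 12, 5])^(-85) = (0 5 2 15 4 7 13 1 10 12 3 14 9)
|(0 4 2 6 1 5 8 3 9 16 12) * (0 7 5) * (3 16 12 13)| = 40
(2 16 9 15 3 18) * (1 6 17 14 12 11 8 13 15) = (1 6 17 14 12 11 8 13 15 3 18 2 16 9) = [0, 6, 16, 18, 4, 5, 17, 7, 13, 1, 10, 8, 11, 15, 12, 3, 9, 14, 2]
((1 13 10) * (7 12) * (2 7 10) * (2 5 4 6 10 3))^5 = (1 10 6 4 5 13)(2 7 12 3) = ((1 13 5 4 6 10)(2 7 12 3))^5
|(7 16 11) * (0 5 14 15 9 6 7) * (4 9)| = 10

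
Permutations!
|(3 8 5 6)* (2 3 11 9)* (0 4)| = |(0 4)(2 3 8 5 6 11 9)| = 14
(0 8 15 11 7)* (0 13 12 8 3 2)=(0 3 2)(7 13 12 8 15 11)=[3, 1, 0, 2, 4, 5, 6, 13, 15, 9, 10, 7, 8, 12, 14, 11]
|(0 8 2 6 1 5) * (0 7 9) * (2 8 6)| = 6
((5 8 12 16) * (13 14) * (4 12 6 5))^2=((4 12 16)(5 8 6)(13 14))^2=(4 16 12)(5 6 8)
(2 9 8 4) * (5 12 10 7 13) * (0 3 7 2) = [3, 1, 9, 7, 0, 12, 6, 13, 4, 8, 2, 11, 10, 5] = (0 3 7 13 5 12 10 2 9 8 4)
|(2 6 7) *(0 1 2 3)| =6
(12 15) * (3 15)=(3 15 12)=[0, 1, 2, 15, 4, 5, 6, 7, 8, 9, 10, 11, 3, 13, 14, 12]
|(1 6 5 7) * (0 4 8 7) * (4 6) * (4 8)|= 3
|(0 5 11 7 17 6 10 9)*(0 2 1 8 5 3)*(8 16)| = 22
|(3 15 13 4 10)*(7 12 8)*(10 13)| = 6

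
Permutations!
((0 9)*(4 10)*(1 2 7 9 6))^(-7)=(0 9 7 2 1 6)(4 10)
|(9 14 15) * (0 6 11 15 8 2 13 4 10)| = 11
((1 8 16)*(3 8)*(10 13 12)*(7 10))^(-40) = (16)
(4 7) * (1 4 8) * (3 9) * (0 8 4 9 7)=(0 8 1 9 3 7 4)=[8, 9, 2, 7, 0, 5, 6, 4, 1, 3]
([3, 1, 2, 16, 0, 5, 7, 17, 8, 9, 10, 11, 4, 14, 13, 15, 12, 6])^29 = [4, 1, 2, 0, 12, 5, 17, 6, 8, 9, 10, 11, 16, 14, 13, 15, 3, 7]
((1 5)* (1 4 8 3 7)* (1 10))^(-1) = (1 10 7 3 8 4 5)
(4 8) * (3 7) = (3 7)(4 8) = [0, 1, 2, 7, 8, 5, 6, 3, 4]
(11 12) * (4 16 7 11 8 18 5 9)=[0, 1, 2, 3, 16, 9, 6, 11, 18, 4, 10, 12, 8, 13, 14, 15, 7, 17, 5]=(4 16 7 11 12 8 18 5 9)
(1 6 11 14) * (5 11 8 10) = (1 6 8 10 5 11 14) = [0, 6, 2, 3, 4, 11, 8, 7, 10, 9, 5, 14, 12, 13, 1]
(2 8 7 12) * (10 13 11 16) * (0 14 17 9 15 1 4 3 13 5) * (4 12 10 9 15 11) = (0 14 17 15 1 12 2 8 7 10 5)(3 13 4)(9 11 16) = [14, 12, 8, 13, 3, 0, 6, 10, 7, 11, 5, 16, 2, 4, 17, 1, 9, 15]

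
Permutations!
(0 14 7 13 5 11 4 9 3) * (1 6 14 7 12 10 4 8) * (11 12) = (0 7 13 5 12 10 4 9 3)(1 6 14 11 8) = [7, 6, 2, 0, 9, 12, 14, 13, 1, 3, 4, 8, 10, 5, 11]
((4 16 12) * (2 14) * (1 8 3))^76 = (1 8 3)(4 16 12)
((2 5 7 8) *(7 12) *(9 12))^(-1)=((2 5 9 12 7 8))^(-1)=(2 8 7 12 9 5)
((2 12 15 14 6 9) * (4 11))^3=((2 12 15 14 6 9)(4 11))^3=(2 14)(4 11)(6 12)(9 15)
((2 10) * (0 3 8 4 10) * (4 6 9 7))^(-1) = ((0 3 8 6 9 7 4 10 2))^(-1) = (0 2 10 4 7 9 6 8 3)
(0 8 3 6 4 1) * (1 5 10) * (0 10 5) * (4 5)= (0 8 3 6 5 4)(1 10)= [8, 10, 2, 6, 0, 4, 5, 7, 3, 9, 1]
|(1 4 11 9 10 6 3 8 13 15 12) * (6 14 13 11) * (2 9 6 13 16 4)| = |(1 2 9 10 14 16 4 13 15 12)(3 8 11 6)| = 20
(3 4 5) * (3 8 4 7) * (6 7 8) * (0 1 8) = (0 1 8 4 5 6 7 3) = [1, 8, 2, 0, 5, 6, 7, 3, 4]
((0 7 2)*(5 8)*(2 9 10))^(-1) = ((0 7 9 10 2)(5 8))^(-1) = (0 2 10 9 7)(5 8)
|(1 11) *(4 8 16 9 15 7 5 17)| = 8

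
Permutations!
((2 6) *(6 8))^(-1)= ((2 8 6))^(-1)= (2 6 8)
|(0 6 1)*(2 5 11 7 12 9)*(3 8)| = |(0 6 1)(2 5 11 7 12 9)(3 8)| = 6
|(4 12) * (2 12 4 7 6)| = |(2 12 7 6)| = 4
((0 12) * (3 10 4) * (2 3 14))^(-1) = (0 12)(2 14 4 10 3)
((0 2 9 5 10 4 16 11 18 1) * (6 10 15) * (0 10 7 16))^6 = ((0 2 9 5 15 6 7 16 11 18 1 10 4))^6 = (0 7 4 6 10 15 1 5 18 9 11 2 16)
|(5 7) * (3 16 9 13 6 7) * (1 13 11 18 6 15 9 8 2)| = |(1 13 15 9 11 18 6 7 5 3 16 8 2)| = 13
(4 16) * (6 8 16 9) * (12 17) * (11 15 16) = (4 9 6 8 11 15 16)(12 17) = [0, 1, 2, 3, 9, 5, 8, 7, 11, 6, 10, 15, 17, 13, 14, 16, 4, 12]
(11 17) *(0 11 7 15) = (0 11 17 7 15) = [11, 1, 2, 3, 4, 5, 6, 15, 8, 9, 10, 17, 12, 13, 14, 0, 16, 7]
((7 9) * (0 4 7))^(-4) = ((0 4 7 9))^(-4) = (9)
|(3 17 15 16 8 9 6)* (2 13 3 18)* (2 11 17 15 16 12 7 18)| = |(2 13 3 15 12 7 18 11 17 16 8 9 6)| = 13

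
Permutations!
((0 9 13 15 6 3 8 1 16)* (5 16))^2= ((0 9 13 15 6 3 8 1 5 16))^2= (0 13 6 8 5)(1 16 9 15 3)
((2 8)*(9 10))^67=(2 8)(9 10)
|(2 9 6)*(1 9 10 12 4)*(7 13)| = 14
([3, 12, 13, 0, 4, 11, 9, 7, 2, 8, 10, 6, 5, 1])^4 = (1 6 13 11 2 5 8 12 9)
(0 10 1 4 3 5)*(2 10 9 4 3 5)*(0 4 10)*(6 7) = [9, 3, 0, 2, 5, 4, 7, 6, 8, 10, 1] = (0 9 10 1 3 2)(4 5)(6 7)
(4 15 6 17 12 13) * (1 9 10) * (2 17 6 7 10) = (1 9 2 17 12 13 4 15 7 10) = [0, 9, 17, 3, 15, 5, 6, 10, 8, 2, 1, 11, 13, 4, 14, 7, 16, 12]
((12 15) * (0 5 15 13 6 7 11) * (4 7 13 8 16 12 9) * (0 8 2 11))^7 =((0 5 15 9 4 7)(2 11 8 16 12)(6 13))^7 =(0 5 15 9 4 7)(2 8 12 11 16)(6 13)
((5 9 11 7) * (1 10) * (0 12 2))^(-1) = (0 2 12)(1 10)(5 7 11 9) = ((0 12 2)(1 10)(5 9 11 7))^(-1)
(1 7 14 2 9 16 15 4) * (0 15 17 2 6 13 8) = (0 15 4 1 7 14 6 13 8)(2 9 16 17) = [15, 7, 9, 3, 1, 5, 13, 14, 0, 16, 10, 11, 12, 8, 6, 4, 17, 2]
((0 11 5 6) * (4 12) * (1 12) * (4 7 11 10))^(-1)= (0 6 5 11 7 12 1 4 10)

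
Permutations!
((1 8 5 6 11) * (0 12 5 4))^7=(0 4 8 1 11 6 5 12)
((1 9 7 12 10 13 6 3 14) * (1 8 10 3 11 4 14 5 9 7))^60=((1 7 12 3 5 9)(4 14 8 10 13 6 11))^60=(4 13 14 6 8 11 10)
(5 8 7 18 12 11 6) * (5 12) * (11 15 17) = (5 8 7 18)(6 12 15 17 11) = [0, 1, 2, 3, 4, 8, 12, 18, 7, 9, 10, 6, 15, 13, 14, 17, 16, 11, 5]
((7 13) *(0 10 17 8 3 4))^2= ((0 10 17 8 3 4)(7 13))^2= (0 17 3)(4 10 8)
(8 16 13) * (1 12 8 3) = (1 12 8 16 13 3) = [0, 12, 2, 1, 4, 5, 6, 7, 16, 9, 10, 11, 8, 3, 14, 15, 13]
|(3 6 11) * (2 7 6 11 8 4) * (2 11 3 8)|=3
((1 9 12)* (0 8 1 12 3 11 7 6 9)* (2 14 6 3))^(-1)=(0 1 8)(2 9 6 14)(3 7 11)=((0 8 1)(2 14 6 9)(3 11 7))^(-1)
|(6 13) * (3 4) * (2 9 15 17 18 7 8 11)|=8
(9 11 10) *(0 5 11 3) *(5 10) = (0 10 9 3)(5 11) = [10, 1, 2, 0, 4, 11, 6, 7, 8, 3, 9, 5]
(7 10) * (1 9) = (1 9)(7 10) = [0, 9, 2, 3, 4, 5, 6, 10, 8, 1, 7]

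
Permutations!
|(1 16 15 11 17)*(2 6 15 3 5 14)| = 10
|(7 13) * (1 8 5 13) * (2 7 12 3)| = 8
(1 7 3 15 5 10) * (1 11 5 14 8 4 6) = (1 7 3 15 14 8 4 6)(5 10 11) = [0, 7, 2, 15, 6, 10, 1, 3, 4, 9, 11, 5, 12, 13, 8, 14]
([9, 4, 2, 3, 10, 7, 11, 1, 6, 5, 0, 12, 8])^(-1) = (0 10 4 1 7 5 9)(6 8 12 11)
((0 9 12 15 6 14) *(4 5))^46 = ((0 9 12 15 6 14)(4 5))^46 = (0 6 12)(9 14 15)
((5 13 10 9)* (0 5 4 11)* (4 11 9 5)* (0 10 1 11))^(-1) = ((0 4 9)(1 11 10 5 13))^(-1) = (0 9 4)(1 13 5 10 11)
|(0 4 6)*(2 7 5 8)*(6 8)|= |(0 4 8 2 7 5 6)|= 7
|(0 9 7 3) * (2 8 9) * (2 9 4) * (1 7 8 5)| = |(0 9 8 4 2 5 1 7 3)| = 9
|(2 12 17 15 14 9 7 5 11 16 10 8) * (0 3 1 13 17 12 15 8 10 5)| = 33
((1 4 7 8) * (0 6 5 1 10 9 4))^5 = ((0 6 5 1)(4 7 8 10 9))^5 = (10)(0 6 5 1)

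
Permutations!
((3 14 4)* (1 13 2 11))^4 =(3 14 4)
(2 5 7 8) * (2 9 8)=[0, 1, 5, 3, 4, 7, 6, 2, 9, 8]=(2 5 7)(8 9)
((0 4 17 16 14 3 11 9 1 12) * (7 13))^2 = (0 17 14 11 1)(3 9 12 4 16)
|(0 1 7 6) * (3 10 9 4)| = |(0 1 7 6)(3 10 9 4)| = 4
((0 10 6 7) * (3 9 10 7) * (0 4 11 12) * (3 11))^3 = (0 3 6)(4 10 12)(7 9 11) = ((0 7 4 3 9 10 6 11 12))^3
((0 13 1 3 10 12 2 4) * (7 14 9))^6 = (14)(0 2 10 1)(3 13 4 12)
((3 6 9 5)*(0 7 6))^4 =((0 7 6 9 5 3))^4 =(0 5 6)(3 9 7)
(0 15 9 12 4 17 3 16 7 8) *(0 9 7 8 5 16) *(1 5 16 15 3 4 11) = (0 3)(1 5 15 7 16 8 9 12 11)(4 17) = [3, 5, 2, 0, 17, 15, 6, 16, 9, 12, 10, 1, 11, 13, 14, 7, 8, 4]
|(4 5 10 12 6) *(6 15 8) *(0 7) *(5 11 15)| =|(0 7)(4 11 15 8 6)(5 10 12)| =30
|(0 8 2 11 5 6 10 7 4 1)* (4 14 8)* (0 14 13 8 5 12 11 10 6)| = 10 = |(0 4 1 14 5)(2 10 7 13 8)(11 12)|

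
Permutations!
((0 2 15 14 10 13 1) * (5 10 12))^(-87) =(0 14 10)(1 15 5)(2 12 13)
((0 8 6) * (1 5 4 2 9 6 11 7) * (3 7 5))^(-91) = (0 2 11 6 4 8 9 5)(1 7 3)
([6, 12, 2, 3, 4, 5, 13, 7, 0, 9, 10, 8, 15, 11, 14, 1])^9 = (15)(0 8 11 13 6)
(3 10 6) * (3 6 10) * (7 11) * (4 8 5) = [0, 1, 2, 3, 8, 4, 6, 11, 5, 9, 10, 7] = (4 8 5)(7 11)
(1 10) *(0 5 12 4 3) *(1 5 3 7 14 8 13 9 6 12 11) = (0 3)(1 10 5 11)(4 7 14 8 13 9 6 12) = [3, 10, 2, 0, 7, 11, 12, 14, 13, 6, 5, 1, 4, 9, 8]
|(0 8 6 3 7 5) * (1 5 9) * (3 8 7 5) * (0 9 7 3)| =10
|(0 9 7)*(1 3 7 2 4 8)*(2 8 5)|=6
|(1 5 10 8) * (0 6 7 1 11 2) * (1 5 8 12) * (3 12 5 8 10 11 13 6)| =8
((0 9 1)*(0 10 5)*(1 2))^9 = ((0 9 2 1 10 5))^9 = (0 1)(2 5)(9 10)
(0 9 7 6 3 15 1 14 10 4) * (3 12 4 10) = (0 9 7 6 12 4)(1 14 3 15) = [9, 14, 2, 15, 0, 5, 12, 6, 8, 7, 10, 11, 4, 13, 3, 1]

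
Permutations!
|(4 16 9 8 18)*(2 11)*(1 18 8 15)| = |(1 18 4 16 9 15)(2 11)| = 6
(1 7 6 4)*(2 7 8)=(1 8 2 7 6 4)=[0, 8, 7, 3, 1, 5, 4, 6, 2]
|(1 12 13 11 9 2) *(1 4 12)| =6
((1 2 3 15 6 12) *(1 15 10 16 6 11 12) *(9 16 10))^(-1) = (1 6 16 9 3 2)(11 15 12)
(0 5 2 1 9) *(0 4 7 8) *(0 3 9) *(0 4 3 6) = (0 5 2 1 4 7 8 6)(3 9) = [5, 4, 1, 9, 7, 2, 0, 8, 6, 3]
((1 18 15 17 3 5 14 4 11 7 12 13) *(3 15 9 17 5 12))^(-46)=(1 14 13 5 12 15 3 17 7 9 11 18 4)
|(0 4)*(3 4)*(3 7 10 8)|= |(0 7 10 8 3 4)|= 6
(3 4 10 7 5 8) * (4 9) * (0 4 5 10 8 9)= [4, 1, 2, 0, 8, 9, 6, 10, 3, 5, 7]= (0 4 8 3)(5 9)(7 10)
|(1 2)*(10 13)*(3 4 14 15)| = 4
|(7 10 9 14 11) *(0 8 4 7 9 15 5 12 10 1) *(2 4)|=|(0 8 2 4 7 1)(5 12 10 15)(9 14 11)|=12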